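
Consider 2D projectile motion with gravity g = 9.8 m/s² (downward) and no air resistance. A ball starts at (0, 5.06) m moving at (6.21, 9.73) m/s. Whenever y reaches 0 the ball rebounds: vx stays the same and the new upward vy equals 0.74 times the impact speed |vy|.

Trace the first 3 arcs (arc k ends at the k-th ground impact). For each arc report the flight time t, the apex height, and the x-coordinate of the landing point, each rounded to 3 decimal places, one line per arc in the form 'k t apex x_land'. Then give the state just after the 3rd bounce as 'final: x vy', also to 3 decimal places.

Arc 1: start y=5.060, vy=9.730 → t=2.414, apex=9.890, x_land=14.988, impact vy=-13.923
  bounce: vy ← 0.74·13.923 = 10.303
Arc 2: start y=0.000, vy=10.303 → t=2.103, apex=5.416, x_land=28.046, impact vy=-10.303
  bounce: vy ← 0.74·10.303 = 7.624
Arc 3: start y=0.000, vy=7.624 → t=1.556, apex=2.966, x_land=37.708, impact vy=-7.624
  bounce: vy ← 0.74·7.624 = 5.642

1 2.414 9.890 14.988
2 2.103 5.416 28.046
3 1.556 2.966 37.708
final: 37.708 5.642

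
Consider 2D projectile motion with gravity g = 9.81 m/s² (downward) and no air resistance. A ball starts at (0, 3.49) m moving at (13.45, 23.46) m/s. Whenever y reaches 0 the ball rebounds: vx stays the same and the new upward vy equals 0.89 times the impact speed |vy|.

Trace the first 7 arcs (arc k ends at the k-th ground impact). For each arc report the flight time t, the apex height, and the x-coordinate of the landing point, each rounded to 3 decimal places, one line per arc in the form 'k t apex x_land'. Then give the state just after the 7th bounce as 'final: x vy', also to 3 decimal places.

1 4.927 31.542 66.272
2 4.514 24.984 126.982
3 4.017 19.790 181.015
4 3.575 15.676 229.104
5 3.182 12.417 271.903
6 2.832 9.835 309.994
7 2.521 7.790 343.895
final: 343.895 11.003

Arc 1: start y=3.490, vy=23.460 → t=4.927, apex=31.542, x_land=66.272, impact vy=-24.877
  bounce: vy ← 0.89·24.877 = 22.140
Arc 2: start y=0.000, vy=22.140 → t=4.514, apex=24.984, x_land=126.982, impact vy=-22.140
  bounce: vy ← 0.89·22.140 = 19.705
Arc 3: start y=0.000, vy=19.705 → t=4.017, apex=19.790, x_land=181.015, impact vy=-19.705
  bounce: vy ← 0.89·19.705 = 17.537
Arc 4: start y=0.000, vy=17.537 → t=3.575, apex=15.676, x_land=229.104, impact vy=-17.537
  bounce: vy ← 0.89·17.537 = 15.608
Arc 5: start y=0.000, vy=15.608 → t=3.182, apex=12.417, x_land=271.903, impact vy=-15.608
  bounce: vy ← 0.89·15.608 = 13.891
Arc 6: start y=0.000, vy=13.891 → t=2.832, apex=9.835, x_land=309.994, impact vy=-13.891
  bounce: vy ← 0.89·13.891 = 12.363
Arc 7: start y=0.000, vy=12.363 → t=2.521, apex=7.790, x_land=343.895, impact vy=-12.363
  bounce: vy ← 0.89·12.363 = 11.003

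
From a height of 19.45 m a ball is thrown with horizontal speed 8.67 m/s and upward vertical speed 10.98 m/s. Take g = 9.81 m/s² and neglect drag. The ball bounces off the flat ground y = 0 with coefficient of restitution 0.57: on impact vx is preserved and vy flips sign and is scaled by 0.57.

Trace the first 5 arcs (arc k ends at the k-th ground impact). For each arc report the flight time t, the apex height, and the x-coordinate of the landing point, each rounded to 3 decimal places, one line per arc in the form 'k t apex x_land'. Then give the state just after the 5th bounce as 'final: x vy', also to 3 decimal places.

Arc 1: start y=19.450, vy=10.980 → t=3.404, apex=25.595, x_land=29.509, impact vy=-22.409
  bounce: vy ← 0.57·22.409 = 12.773
Arc 2: start y=0.000, vy=12.773 → t=2.604, apex=8.316, x_land=52.087, impact vy=-12.773
  bounce: vy ← 0.57·12.773 = 7.281
Arc 3: start y=0.000, vy=7.281 → t=1.484, apex=2.702, x_land=64.956, impact vy=-7.281
  bounce: vy ← 0.57·7.281 = 4.150
Arc 4: start y=0.000, vy=4.150 → t=0.846, apex=0.878, x_land=72.292, impact vy=-4.150
  bounce: vy ← 0.57·4.150 = 2.366
Arc 5: start y=0.000, vy=2.366 → t=0.482, apex=0.285, x_land=76.473, impact vy=-2.366
  bounce: vy ← 0.57·2.366 = 1.348

1 3.404 25.595 29.509
2 2.604 8.316 52.087
3 1.484 2.702 64.956
4 0.846 0.878 72.292
5 0.482 0.285 76.473
final: 76.473 1.348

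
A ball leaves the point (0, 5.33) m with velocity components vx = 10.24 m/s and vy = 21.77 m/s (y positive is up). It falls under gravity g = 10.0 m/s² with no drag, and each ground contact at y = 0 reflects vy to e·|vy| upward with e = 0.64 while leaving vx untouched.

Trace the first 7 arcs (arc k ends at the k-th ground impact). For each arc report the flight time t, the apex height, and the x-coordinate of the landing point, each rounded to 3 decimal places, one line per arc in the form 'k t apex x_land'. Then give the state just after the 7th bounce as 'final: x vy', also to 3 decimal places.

Arc 1: start y=5.330, vy=21.770 → t=4.586, apex=29.027, x_land=46.965, impact vy=-24.094
  bounce: vy ← 0.64·24.094 = 15.420
Arc 2: start y=0.000, vy=15.420 → t=3.084, apex=11.889, x_land=78.546, impact vy=-15.420
  bounce: vy ← 0.64·15.420 = 9.869
Arc 3: start y=0.000, vy=9.869 → t=1.974, apex=4.870, x_land=98.758, impact vy=-9.869
  bounce: vy ← 0.64·9.869 = 6.316
Arc 4: start y=0.000, vy=6.316 → t=1.263, apex=1.995, x_land=111.693, impact vy=-6.316
  bounce: vy ← 0.64·6.316 = 4.042
Arc 5: start y=0.000, vy=4.042 → t=0.808, apex=0.817, x_land=119.972, impact vy=-4.042
  bounce: vy ← 0.64·4.042 = 2.587
Arc 6: start y=0.000, vy=2.587 → t=0.517, apex=0.335, x_land=125.270, impact vy=-2.587
  bounce: vy ← 0.64·2.587 = 1.656
Arc 7: start y=0.000, vy=1.656 → t=0.331, apex=0.137, x_land=128.661, impact vy=-1.656
  bounce: vy ← 0.64·1.656 = 1.060

1 4.586 29.027 46.965
2 3.084 11.889 78.546
3 1.974 4.870 98.758
4 1.263 1.995 111.693
5 0.808 0.817 119.972
6 0.517 0.335 125.270
7 0.331 0.137 128.661
final: 128.661 1.060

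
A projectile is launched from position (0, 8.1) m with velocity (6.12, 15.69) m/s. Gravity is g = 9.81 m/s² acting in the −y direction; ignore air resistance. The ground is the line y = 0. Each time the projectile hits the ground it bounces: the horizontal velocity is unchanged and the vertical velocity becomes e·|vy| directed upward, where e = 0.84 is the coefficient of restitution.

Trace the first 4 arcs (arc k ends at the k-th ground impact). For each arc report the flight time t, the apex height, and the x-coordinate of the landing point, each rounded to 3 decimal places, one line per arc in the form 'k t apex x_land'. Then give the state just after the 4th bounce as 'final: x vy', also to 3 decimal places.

1 3.651 20.647 22.345
2 3.447 14.569 43.439
3 2.895 10.280 61.159
4 2.432 7.253 76.043
final: 76.043 10.021

Arc 1: start y=8.100, vy=15.690 → t=3.651, apex=20.647, x_land=22.345, impact vy=-20.127
  bounce: vy ← 0.84·20.127 = 16.907
Arc 2: start y=0.000, vy=16.907 → t=3.447, apex=14.569, x_land=43.439, impact vy=-16.907
  bounce: vy ← 0.84·16.907 = 14.202
Arc 3: start y=0.000, vy=14.202 → t=2.895, apex=10.280, x_land=61.159, impact vy=-14.202
  bounce: vy ← 0.84·14.202 = 11.929
Arc 4: start y=0.000, vy=11.929 → t=2.432, apex=7.253, x_land=76.043, impact vy=-11.929
  bounce: vy ← 0.84·11.929 = 10.021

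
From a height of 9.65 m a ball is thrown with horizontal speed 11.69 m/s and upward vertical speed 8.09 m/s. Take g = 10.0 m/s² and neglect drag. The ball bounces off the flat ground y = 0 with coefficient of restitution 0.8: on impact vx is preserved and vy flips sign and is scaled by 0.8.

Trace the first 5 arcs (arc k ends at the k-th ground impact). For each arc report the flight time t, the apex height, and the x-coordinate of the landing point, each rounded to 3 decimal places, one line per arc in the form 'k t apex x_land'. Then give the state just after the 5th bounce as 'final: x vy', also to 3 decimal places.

Arc 1: start y=9.650, vy=8.090 → t=2.417, apex=12.922, x_land=28.250, impact vy=-16.076
  bounce: vy ← 0.8·16.076 = 12.861
Arc 2: start y=0.000, vy=12.861 → t=2.572, apex=8.270, x_land=58.320, impact vy=-12.861
  bounce: vy ← 0.8·12.861 = 10.289
Arc 3: start y=0.000, vy=10.289 → t=2.058, apex=5.293, x_land=82.375, impact vy=-10.289
  bounce: vy ← 0.8·10.289 = 8.231
Arc 4: start y=0.000, vy=8.231 → t=1.646, apex=3.388, x_land=101.619, impact vy=-8.231
  bounce: vy ← 0.8·8.231 = 6.585
Arc 5: start y=0.000, vy=6.585 → t=1.317, apex=2.168, x_land=117.015, impact vy=-6.585
  bounce: vy ← 0.8·6.585 = 5.268

1 2.417 12.922 28.250
2 2.572 8.270 58.320
3 2.058 5.293 82.375
4 1.646 3.388 101.619
5 1.317 2.168 117.015
final: 117.015 5.268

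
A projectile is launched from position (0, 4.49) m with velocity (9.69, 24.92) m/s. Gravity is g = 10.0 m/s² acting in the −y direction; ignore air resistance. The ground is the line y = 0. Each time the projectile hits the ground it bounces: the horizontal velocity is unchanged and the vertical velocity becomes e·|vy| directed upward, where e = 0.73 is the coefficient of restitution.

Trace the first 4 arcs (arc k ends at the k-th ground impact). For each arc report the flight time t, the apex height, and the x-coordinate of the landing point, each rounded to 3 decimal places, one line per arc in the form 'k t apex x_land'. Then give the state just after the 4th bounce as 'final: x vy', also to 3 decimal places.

1 5.158 35.540 49.982
2 3.892 18.939 87.700
3 2.842 10.093 115.235
4 2.074 5.378 135.335
final: 135.335 7.571

Arc 1: start y=4.490, vy=24.920 → t=5.158, apex=35.540, x_land=49.982, impact vy=-26.661
  bounce: vy ← 0.73·26.661 = 19.462
Arc 2: start y=0.000, vy=19.462 → t=3.892, apex=18.939, x_land=87.700, impact vy=-19.462
  bounce: vy ← 0.73·19.462 = 14.208
Arc 3: start y=0.000, vy=14.208 → t=2.842, apex=10.093, x_land=115.235, impact vy=-14.208
  bounce: vy ← 0.73·14.208 = 10.372
Arc 4: start y=0.000, vy=10.372 → t=2.074, apex=5.378, x_land=135.335, impact vy=-10.372
  bounce: vy ← 0.73·10.372 = 7.571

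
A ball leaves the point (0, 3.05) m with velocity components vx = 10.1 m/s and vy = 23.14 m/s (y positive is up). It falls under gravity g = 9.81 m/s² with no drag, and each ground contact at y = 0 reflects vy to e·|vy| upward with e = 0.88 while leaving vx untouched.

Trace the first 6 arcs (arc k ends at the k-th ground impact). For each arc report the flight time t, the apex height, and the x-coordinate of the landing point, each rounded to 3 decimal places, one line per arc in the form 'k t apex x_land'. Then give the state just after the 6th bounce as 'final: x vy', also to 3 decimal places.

Arc 1: start y=3.050, vy=23.140 → t=4.846, apex=30.342, x_land=48.944, impact vy=-24.399
  bounce: vy ← 0.88·24.399 = 21.471
Arc 2: start y=0.000, vy=21.471 → t=4.377, apex=23.496, x_land=93.155, impact vy=-21.471
  bounce: vy ← 0.88·21.471 = 18.894
Arc 3: start y=0.000, vy=18.894 → t=3.852, apex=18.196, x_land=132.061, impact vy=-18.894
  bounce: vy ← 0.88·18.894 = 16.627
Arc 4: start y=0.000, vy=16.627 → t=3.390, apex=14.091, x_land=166.299, impact vy=-16.627
  bounce: vy ← 0.88·16.627 = 14.632
Arc 5: start y=0.000, vy=14.632 → t=2.983, apex=10.912, x_land=196.427, impact vy=-14.632
  bounce: vy ← 0.88·14.632 = 12.876
Arc 6: start y=0.000, vy=12.876 → t=2.625, apex=8.450, x_land=222.941, impact vy=-12.876
  bounce: vy ← 0.88·12.876 = 11.331

1 4.846 30.342 48.944
2 4.377 23.496 93.155
3 3.852 18.196 132.061
4 3.390 14.091 166.299
5 2.983 10.912 196.427
6 2.625 8.450 222.941
final: 222.941 11.331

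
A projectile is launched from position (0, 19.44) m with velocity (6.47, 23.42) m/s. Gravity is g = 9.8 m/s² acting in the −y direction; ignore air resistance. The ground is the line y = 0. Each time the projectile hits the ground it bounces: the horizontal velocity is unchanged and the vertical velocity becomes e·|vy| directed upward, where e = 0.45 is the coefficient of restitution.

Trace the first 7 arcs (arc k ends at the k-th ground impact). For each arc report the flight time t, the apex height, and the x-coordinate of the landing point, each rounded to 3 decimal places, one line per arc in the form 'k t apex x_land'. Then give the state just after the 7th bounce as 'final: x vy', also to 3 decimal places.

Arc 1: start y=19.440, vy=23.420 → t=5.501, apex=47.425, x_land=35.590, impact vy=-30.488
  bounce: vy ← 0.45·30.488 = 13.720
Arc 2: start y=0.000, vy=13.720 → t=2.800, apex=9.603, x_land=53.706, impact vy=-13.720
  bounce: vy ← 0.45·13.720 = 6.174
Arc 3: start y=0.000, vy=6.174 → t=1.260, apex=1.945, x_land=61.858, impact vy=-6.174
  bounce: vy ← 0.45·6.174 = 2.778
Arc 4: start y=0.000, vy=2.778 → t=0.567, apex=0.394, x_land=65.526, impact vy=-2.778
  bounce: vy ← 0.45·2.778 = 1.250
Arc 5: start y=0.000, vy=1.250 → t=0.255, apex=0.080, x_land=67.177, impact vy=-1.250
  bounce: vy ← 0.45·1.250 = 0.563
Arc 6: start y=0.000, vy=0.563 → t=0.115, apex=0.016, x_land=67.920, impact vy=-0.563
  bounce: vy ← 0.45·0.563 = 0.253
Arc 7: start y=0.000, vy=0.253 → t=0.052, apex=0.003, x_land=68.254, impact vy=-0.253
  bounce: vy ← 0.45·0.253 = 0.114

1 5.501 47.425 35.590
2 2.800 9.603 53.706
3 1.260 1.945 61.858
4 0.567 0.394 65.526
5 0.255 0.080 67.177
6 0.115 0.016 67.920
7 0.052 0.003 68.254
final: 68.254 0.114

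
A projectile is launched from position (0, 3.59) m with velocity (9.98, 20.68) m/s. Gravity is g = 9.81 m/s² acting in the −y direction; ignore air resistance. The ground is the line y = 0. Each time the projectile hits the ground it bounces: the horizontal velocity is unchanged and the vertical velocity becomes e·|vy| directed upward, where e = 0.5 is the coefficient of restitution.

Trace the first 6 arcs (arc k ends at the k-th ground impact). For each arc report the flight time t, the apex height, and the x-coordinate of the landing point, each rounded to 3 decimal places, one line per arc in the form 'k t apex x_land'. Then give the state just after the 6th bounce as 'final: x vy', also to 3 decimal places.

1 4.383 25.387 43.743
2 2.275 6.347 66.448
3 1.138 1.587 77.801
4 0.569 0.397 83.477
5 0.284 0.099 86.315
6 0.142 0.025 87.734
final: 87.734 0.349

Arc 1: start y=3.590, vy=20.680 → t=4.383, apex=25.387, x_land=43.743, impact vy=-22.318
  bounce: vy ← 0.5·22.318 = 11.159
Arc 2: start y=0.000, vy=11.159 → t=2.275, apex=6.347, x_land=66.448, impact vy=-11.159
  bounce: vy ← 0.5·11.159 = 5.580
Arc 3: start y=0.000, vy=5.580 → t=1.138, apex=1.587, x_land=77.801, impact vy=-5.580
  bounce: vy ← 0.5·5.580 = 2.790
Arc 4: start y=0.000, vy=2.790 → t=0.569, apex=0.397, x_land=83.477, impact vy=-2.790
  bounce: vy ← 0.5·2.790 = 1.395
Arc 5: start y=0.000, vy=1.395 → t=0.284, apex=0.099, x_land=86.315, impact vy=-1.395
  bounce: vy ← 0.5·1.395 = 0.697
Arc 6: start y=0.000, vy=0.697 → t=0.142, apex=0.025, x_land=87.734, impact vy=-0.697
  bounce: vy ← 0.5·0.697 = 0.349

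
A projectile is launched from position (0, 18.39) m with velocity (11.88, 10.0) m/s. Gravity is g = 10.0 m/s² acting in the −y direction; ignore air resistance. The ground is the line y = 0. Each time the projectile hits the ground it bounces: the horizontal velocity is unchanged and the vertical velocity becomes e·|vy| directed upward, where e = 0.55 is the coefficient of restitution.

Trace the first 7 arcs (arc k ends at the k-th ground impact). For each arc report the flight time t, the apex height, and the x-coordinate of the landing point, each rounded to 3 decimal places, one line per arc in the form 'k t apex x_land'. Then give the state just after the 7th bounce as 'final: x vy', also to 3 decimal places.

Arc 1: start y=18.390, vy=10.000 → t=3.163, apex=23.390, x_land=37.575, impact vy=-21.629
  bounce: vy ← 0.55·21.629 = 11.896
Arc 2: start y=0.000, vy=11.896 → t=2.379, apex=7.075, x_land=65.839, impact vy=-11.896
  bounce: vy ← 0.55·11.896 = 6.543
Arc 3: start y=0.000, vy=6.543 → t=1.309, apex=2.140, x_land=81.385, impact vy=-6.543
  bounce: vy ← 0.55·6.543 = 3.598
Arc 4: start y=0.000, vy=3.598 → t=0.720, apex=0.647, x_land=89.935, impact vy=-3.598
  bounce: vy ← 0.55·3.598 = 1.979
Arc 5: start y=0.000, vy=1.979 → t=0.396, apex=0.196, x_land=94.637, impact vy=-1.979
  bounce: vy ← 0.55·1.979 = 1.089
Arc 6: start y=0.000, vy=1.089 → t=0.218, apex=0.059, x_land=97.223, impact vy=-1.089
  bounce: vy ← 0.55·1.089 = 0.599
Arc 7: start y=0.000, vy=0.599 → t=0.120, apex=0.018, x_land=98.646, impact vy=-0.599
  bounce: vy ← 0.55·0.599 = 0.329

1 3.163 23.390 37.575
2 2.379 7.075 65.839
3 1.309 2.140 81.385
4 0.720 0.647 89.935
5 0.396 0.196 94.637
6 0.218 0.059 97.223
7 0.120 0.018 98.646
final: 98.646 0.329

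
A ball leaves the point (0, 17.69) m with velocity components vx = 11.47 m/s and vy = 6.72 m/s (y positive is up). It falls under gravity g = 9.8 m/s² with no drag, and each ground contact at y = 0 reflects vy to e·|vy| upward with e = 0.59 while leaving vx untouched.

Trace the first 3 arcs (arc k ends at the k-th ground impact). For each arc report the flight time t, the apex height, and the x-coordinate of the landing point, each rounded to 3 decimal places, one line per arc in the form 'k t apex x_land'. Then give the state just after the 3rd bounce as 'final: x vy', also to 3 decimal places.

1 2.706 19.994 31.035
2 2.384 6.960 58.374
3 1.406 2.423 74.505
final: 74.505 4.066

Arc 1: start y=17.690, vy=6.720 → t=2.706, apex=19.994, x_land=31.035, impact vy=-19.796
  bounce: vy ← 0.59·19.796 = 11.680
Arc 2: start y=0.000, vy=11.680 → t=2.384, apex=6.960, x_land=58.374, impact vy=-11.680
  bounce: vy ← 0.59·11.680 = 6.891
Arc 3: start y=0.000, vy=6.891 → t=1.406, apex=2.423, x_land=74.505, impact vy=-6.891
  bounce: vy ← 0.59·6.891 = 4.066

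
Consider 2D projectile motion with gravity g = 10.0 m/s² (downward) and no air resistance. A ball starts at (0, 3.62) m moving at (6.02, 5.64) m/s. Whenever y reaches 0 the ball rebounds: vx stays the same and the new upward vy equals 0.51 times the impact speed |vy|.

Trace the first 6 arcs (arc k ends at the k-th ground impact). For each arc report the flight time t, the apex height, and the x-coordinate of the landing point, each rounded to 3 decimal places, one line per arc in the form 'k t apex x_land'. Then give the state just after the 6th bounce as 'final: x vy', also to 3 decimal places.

Arc 1: start y=3.620, vy=5.640 → t=1.585, apex=5.210, x_land=9.541, impact vy=-10.208
  bounce: vy ← 0.51·10.208 = 5.206
Arc 2: start y=0.000, vy=5.206 → t=1.041, apex=1.355, x_land=15.809, impact vy=-5.206
  bounce: vy ← 0.51·5.206 = 2.655
Arc 3: start y=0.000, vy=2.655 → t=0.531, apex=0.352, x_land=19.006, impact vy=-2.655
  bounce: vy ← 0.51·2.655 = 1.354
Arc 4: start y=0.000, vy=1.354 → t=0.271, apex=0.092, x_land=20.636, impact vy=-1.354
  bounce: vy ← 0.51·1.354 = 0.691
Arc 5: start y=0.000, vy=0.691 → t=0.138, apex=0.024, x_land=21.468, impact vy=-0.691
  bounce: vy ← 0.51·0.691 = 0.352
Arc 6: start y=0.000, vy=0.352 → t=0.070, apex=0.006, x_land=21.892, impact vy=-0.352
  bounce: vy ← 0.51·0.352 = 0.180

1 1.585 5.210 9.541
2 1.041 1.355 15.809
3 0.531 0.352 19.006
4 0.271 0.092 20.636
5 0.138 0.024 21.468
6 0.070 0.006 21.892
final: 21.892 0.180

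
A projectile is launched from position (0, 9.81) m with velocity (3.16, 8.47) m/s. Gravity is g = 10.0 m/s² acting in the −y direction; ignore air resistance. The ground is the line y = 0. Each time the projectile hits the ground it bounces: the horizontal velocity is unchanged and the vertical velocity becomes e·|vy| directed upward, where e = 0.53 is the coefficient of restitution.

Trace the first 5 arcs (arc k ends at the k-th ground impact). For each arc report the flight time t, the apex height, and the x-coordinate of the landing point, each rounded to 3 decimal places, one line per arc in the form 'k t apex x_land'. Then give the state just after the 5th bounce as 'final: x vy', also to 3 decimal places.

Arc 1: start y=9.810, vy=8.470 → t=2.484, apex=13.397, x_land=7.849, impact vy=-16.369
  bounce: vy ← 0.53·16.369 = 8.676
Arc 2: start y=0.000, vy=8.676 → t=1.735, apex=3.763, x_land=13.332, impact vy=-8.676
  bounce: vy ← 0.53·8.676 = 4.598
Arc 3: start y=0.000, vy=4.598 → t=0.920, apex=1.057, x_land=16.238, impact vy=-4.598
  bounce: vy ← 0.53·4.598 = 2.437
Arc 4: start y=0.000, vy=2.437 → t=0.487, apex=0.297, x_land=17.778, impact vy=-2.437
  bounce: vy ← 0.53·2.437 = 1.292
Arc 5: start y=0.000, vy=1.292 → t=0.258, apex=0.083, x_land=18.594, impact vy=-1.292
  bounce: vy ← 0.53·1.292 = 0.685

1 2.484 13.397 7.849
2 1.735 3.763 13.332
3 0.920 1.057 16.238
4 0.487 0.297 17.778
5 0.258 0.083 18.594
final: 18.594 0.685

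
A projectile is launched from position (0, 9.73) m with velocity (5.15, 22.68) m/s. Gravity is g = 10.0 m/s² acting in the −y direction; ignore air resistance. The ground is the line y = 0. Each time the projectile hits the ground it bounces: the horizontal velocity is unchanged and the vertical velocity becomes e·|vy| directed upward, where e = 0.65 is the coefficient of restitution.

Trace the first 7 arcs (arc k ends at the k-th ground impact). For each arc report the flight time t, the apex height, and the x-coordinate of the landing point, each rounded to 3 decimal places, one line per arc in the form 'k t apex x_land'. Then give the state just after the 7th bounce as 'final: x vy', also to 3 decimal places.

Arc 1: start y=9.730, vy=22.680 → t=4.931, apex=35.449, x_land=25.393, impact vy=-26.627
  bounce: vy ← 0.65·26.627 = 17.307
Arc 2: start y=0.000, vy=17.307 → t=3.461, apex=14.977, x_land=43.220, impact vy=-17.307
  bounce: vy ← 0.65·17.307 = 11.250
Arc 3: start y=0.000, vy=11.250 → t=2.250, apex=6.328, x_land=54.807, impact vy=-11.250
  bounce: vy ← 0.65·11.250 = 7.312
Arc 4: start y=0.000, vy=7.312 → t=1.462, apex=2.674, x_land=62.339, impact vy=-7.312
  bounce: vy ← 0.65·7.312 = 4.753
Arc 5: start y=0.000, vy=4.753 → t=0.951, apex=1.130, x_land=67.234, impact vy=-4.753
  bounce: vy ← 0.65·4.753 = 3.089
Arc 6: start y=0.000, vy=3.089 → t=0.618, apex=0.477, x_land=70.416, impact vy=-3.089
  bounce: vy ← 0.65·3.089 = 2.008
Arc 7: start y=0.000, vy=2.008 → t=0.402, apex=0.202, x_land=72.485, impact vy=-2.008
  bounce: vy ← 0.65·2.008 = 1.305

1 4.931 35.449 25.393
2 3.461 14.977 43.220
3 2.250 6.328 54.807
4 1.462 2.674 62.339
5 0.951 1.130 67.234
6 0.618 0.477 70.416
7 0.402 0.202 72.485
final: 72.485 1.305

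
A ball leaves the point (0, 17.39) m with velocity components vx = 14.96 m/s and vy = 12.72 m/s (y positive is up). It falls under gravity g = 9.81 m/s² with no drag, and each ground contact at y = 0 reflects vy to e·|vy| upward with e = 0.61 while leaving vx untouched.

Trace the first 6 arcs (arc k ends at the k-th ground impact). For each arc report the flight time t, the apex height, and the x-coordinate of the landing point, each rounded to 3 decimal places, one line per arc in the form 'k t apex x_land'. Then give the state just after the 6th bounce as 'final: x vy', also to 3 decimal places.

1 3.583 25.637 53.599
2 2.789 9.539 95.325
3 1.701 3.550 120.777
4 1.038 1.321 136.303
5 0.633 0.491 145.774
6 0.386 0.183 151.551
final: 151.551 1.155

Arc 1: start y=17.390, vy=12.720 → t=3.583, apex=25.637, x_land=53.599, impact vy=-22.427
  bounce: vy ← 0.61·22.427 = 13.681
Arc 2: start y=0.000, vy=13.681 → t=2.789, apex=9.539, x_land=95.325, impact vy=-13.681
  bounce: vy ← 0.61·13.681 = 8.345
Arc 3: start y=0.000, vy=8.345 → t=1.701, apex=3.550, x_land=120.777, impact vy=-8.345
  bounce: vy ← 0.61·8.345 = 5.091
Arc 4: start y=0.000, vy=5.091 → t=1.038, apex=1.321, x_land=136.303, impact vy=-5.091
  bounce: vy ← 0.61·5.091 = 3.105
Arc 5: start y=0.000, vy=3.105 → t=0.633, apex=0.491, x_land=145.774, impact vy=-3.105
  bounce: vy ← 0.61·3.105 = 1.894
Arc 6: start y=0.000, vy=1.894 → t=0.386, apex=0.183, x_land=151.551, impact vy=-1.894
  bounce: vy ← 0.61·1.894 = 1.155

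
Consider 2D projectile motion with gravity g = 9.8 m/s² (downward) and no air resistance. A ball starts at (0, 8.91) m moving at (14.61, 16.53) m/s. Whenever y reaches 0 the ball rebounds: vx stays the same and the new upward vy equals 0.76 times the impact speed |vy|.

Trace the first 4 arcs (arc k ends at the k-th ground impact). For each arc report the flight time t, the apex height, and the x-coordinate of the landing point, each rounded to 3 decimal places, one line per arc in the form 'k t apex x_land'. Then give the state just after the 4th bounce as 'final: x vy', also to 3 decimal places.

Arc 1: start y=8.910, vy=16.530 → t=3.846, apex=22.851, x_land=56.193, impact vy=-21.163
  bounce: vy ← 0.76·21.163 = 16.084
Arc 2: start y=0.000, vy=16.084 → t=3.282, apex=13.199, x_land=104.150, impact vy=-16.084
  bounce: vy ← 0.76·16.084 = 12.224
Arc 3: start y=0.000, vy=12.224 → t=2.495, apex=7.624, x_land=140.597, impact vy=-12.224
  bounce: vy ← 0.76·12.224 = 9.290
Arc 4: start y=0.000, vy=9.290 → t=1.896, apex=4.403, x_land=168.296, impact vy=-9.290
  bounce: vy ← 0.76·9.290 = 7.060

1 3.846 22.851 56.193
2 3.282 13.199 104.150
3 2.495 7.624 140.597
4 1.896 4.403 168.296
final: 168.296 7.060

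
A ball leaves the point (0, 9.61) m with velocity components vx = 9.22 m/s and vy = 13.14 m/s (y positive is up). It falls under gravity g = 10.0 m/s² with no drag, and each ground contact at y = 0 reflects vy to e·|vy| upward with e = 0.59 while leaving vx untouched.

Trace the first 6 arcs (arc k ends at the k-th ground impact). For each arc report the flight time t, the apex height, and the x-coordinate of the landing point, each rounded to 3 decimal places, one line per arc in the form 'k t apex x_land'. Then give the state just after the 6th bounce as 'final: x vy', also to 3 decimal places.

Arc 1: start y=9.610, vy=13.140 → t=3.224, apex=18.243, x_land=29.726, impact vy=-19.101
  bounce: vy ← 0.59·19.101 = 11.270
Arc 2: start y=0.000, vy=11.270 → t=2.254, apex=6.350, x_land=50.508, impact vy=-11.270
  bounce: vy ← 0.59·11.270 = 6.649
Arc 3: start y=0.000, vy=6.649 → t=1.330, apex=2.211, x_land=62.769, impact vy=-6.649
  bounce: vy ← 0.59·6.649 = 3.923
Arc 4: start y=0.000, vy=3.923 → t=0.785, apex=0.769, x_land=70.003, impact vy=-3.923
  bounce: vy ← 0.59·3.923 = 2.315
Arc 5: start y=0.000, vy=2.315 → t=0.463, apex=0.268, x_land=74.271, impact vy=-2.315
  bounce: vy ← 0.59·2.315 = 1.366
Arc 6: start y=0.000, vy=1.366 → t=0.273, apex=0.093, x_land=76.789, impact vy=-1.366
  bounce: vy ← 0.59·1.366 = 0.806

1 3.224 18.243 29.726
2 2.254 6.350 50.508
3 1.330 2.211 62.769
4 0.785 0.769 70.003
5 0.463 0.268 74.271
6 0.273 0.093 76.789
final: 76.789 0.806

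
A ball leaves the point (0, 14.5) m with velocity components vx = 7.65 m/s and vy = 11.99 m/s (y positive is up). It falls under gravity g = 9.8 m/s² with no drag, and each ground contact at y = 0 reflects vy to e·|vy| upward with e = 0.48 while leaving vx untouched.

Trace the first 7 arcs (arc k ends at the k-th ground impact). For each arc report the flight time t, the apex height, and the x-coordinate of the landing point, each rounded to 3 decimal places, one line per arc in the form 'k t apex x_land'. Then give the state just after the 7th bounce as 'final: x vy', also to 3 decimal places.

1 3.334 21.835 25.508
2 2.027 5.031 41.011
3 0.973 1.159 48.452
4 0.467 0.267 52.024
5 0.224 0.062 53.739
6 0.108 0.014 54.562
7 0.052 0.003 54.957
final: 54.957 0.121

Arc 1: start y=14.500, vy=11.990 → t=3.334, apex=21.835, x_land=25.508, impact vy=-20.687
  bounce: vy ← 0.48·20.687 = 9.930
Arc 2: start y=0.000, vy=9.930 → t=2.027, apex=5.031, x_land=41.011, impact vy=-9.930
  bounce: vy ← 0.48·9.930 = 4.766
Arc 3: start y=0.000, vy=4.766 → t=0.973, apex=1.159, x_land=48.452, impact vy=-4.766
  bounce: vy ← 0.48·4.766 = 2.288
Arc 4: start y=0.000, vy=2.288 → t=0.467, apex=0.267, x_land=52.024, impact vy=-2.288
  bounce: vy ← 0.48·2.288 = 1.098
Arc 5: start y=0.000, vy=1.098 → t=0.224, apex=0.062, x_land=53.739, impact vy=-1.098
  bounce: vy ← 0.48·1.098 = 0.527
Arc 6: start y=0.000, vy=0.527 → t=0.108, apex=0.014, x_land=54.562, impact vy=-0.527
  bounce: vy ← 0.48·0.527 = 0.253
Arc 7: start y=0.000, vy=0.253 → t=0.052, apex=0.003, x_land=54.957, impact vy=-0.253
  bounce: vy ← 0.48·0.253 = 0.121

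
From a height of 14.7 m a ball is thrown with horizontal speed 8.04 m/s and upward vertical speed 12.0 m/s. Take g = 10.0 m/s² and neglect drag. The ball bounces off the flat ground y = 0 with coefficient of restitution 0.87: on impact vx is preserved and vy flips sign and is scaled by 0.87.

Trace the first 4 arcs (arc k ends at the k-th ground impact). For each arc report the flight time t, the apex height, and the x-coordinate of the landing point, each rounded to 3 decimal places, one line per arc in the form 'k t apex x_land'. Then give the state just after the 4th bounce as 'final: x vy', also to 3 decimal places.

1 3.293 21.900 26.474
2 3.642 16.576 55.753
3 3.168 12.546 81.224
4 2.756 9.496 103.385
final: 103.385 11.990

Arc 1: start y=14.700, vy=12.000 → t=3.293, apex=21.900, x_land=26.474, impact vy=-20.928
  bounce: vy ← 0.87·20.928 = 18.208
Arc 2: start y=0.000, vy=18.208 → t=3.642, apex=16.576, x_land=55.753, impact vy=-18.208
  bounce: vy ← 0.87·18.208 = 15.841
Arc 3: start y=0.000, vy=15.841 → t=3.168, apex=12.546, x_land=81.224, impact vy=-15.841
  bounce: vy ← 0.87·15.841 = 13.781
Arc 4: start y=0.000, vy=13.781 → t=2.756, apex=9.496, x_land=103.385, impact vy=-13.781
  bounce: vy ← 0.87·13.781 = 11.990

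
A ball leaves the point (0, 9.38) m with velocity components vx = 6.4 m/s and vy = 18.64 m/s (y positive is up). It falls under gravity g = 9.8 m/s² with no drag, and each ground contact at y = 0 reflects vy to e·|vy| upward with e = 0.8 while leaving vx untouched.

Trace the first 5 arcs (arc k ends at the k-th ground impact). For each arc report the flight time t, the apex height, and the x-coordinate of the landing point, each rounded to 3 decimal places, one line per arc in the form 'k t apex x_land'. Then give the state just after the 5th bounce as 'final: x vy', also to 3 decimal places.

Arc 1: start y=9.380, vy=18.640 → t=4.254, apex=27.107, x_land=27.226, impact vy=-23.050
  bounce: vy ← 0.8·23.050 = 18.440
Arc 2: start y=0.000, vy=18.440 → t=3.763, apex=17.348, x_land=51.311, impact vy=-18.440
  bounce: vy ← 0.8·18.440 = 14.752
Arc 3: start y=0.000, vy=14.752 → t=3.011, apex=11.103, x_land=70.579, impact vy=-14.752
  bounce: vy ← 0.8·14.752 = 11.802
Arc 4: start y=0.000, vy=11.802 → t=2.408, apex=7.106, x_land=85.993, impact vy=-11.802
  bounce: vy ← 0.8·11.802 = 9.441
Arc 5: start y=0.000, vy=9.441 → t=1.927, apex=4.548, x_land=98.324, impact vy=-9.441
  bounce: vy ← 0.8·9.441 = 7.553

1 4.254 27.107 27.226
2 3.763 17.348 51.311
3 3.011 11.103 70.579
4 2.408 7.106 85.993
5 1.927 4.548 98.324
final: 98.324 7.553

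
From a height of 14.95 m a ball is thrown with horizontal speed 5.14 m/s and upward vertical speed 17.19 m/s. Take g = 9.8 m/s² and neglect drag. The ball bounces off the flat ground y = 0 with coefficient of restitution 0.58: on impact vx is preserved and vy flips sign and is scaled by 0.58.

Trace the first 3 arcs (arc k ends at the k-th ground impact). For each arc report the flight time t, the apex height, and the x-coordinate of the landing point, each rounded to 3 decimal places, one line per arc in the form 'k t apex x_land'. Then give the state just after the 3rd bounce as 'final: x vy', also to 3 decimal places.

1 4.230 30.026 21.740
2 2.872 10.101 36.499
3 1.665 3.398 45.060
final: 45.060 4.733

Arc 1: start y=14.950, vy=17.190 → t=4.230, apex=30.026, x_land=21.740, impact vy=-24.259
  bounce: vy ← 0.58·24.259 = 14.070
Arc 2: start y=0.000, vy=14.070 → t=2.872, apex=10.101, x_land=36.499, impact vy=-14.070
  bounce: vy ← 0.58·14.070 = 8.161
Arc 3: start y=0.000, vy=8.161 → t=1.665, apex=3.398, x_land=45.060, impact vy=-8.161
  bounce: vy ← 0.58·8.161 = 4.733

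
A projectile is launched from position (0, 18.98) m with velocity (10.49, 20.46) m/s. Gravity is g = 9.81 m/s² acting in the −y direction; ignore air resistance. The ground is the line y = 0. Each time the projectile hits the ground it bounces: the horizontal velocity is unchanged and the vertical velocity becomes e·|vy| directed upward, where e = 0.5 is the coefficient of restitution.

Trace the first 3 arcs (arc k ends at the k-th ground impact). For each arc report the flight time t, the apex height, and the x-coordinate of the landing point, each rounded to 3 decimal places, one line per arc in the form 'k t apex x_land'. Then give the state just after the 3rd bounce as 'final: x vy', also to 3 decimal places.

Arc 1: start y=18.980, vy=20.460 → t=4.953, apex=40.316, x_land=51.952, impact vy=-28.125
  bounce: vy ← 0.5·28.125 = 14.062
Arc 2: start y=0.000, vy=14.062 → t=2.867, apex=10.079, x_land=82.027, impact vy=-14.062
  bounce: vy ← 0.5·14.062 = 7.031
Arc 3: start y=0.000, vy=7.031 → t=1.433, apex=2.520, x_land=97.064, impact vy=-7.031
  bounce: vy ← 0.5·7.031 = 3.516

1 4.953 40.316 51.952
2 2.867 10.079 82.027
3 1.433 2.520 97.064
final: 97.064 3.516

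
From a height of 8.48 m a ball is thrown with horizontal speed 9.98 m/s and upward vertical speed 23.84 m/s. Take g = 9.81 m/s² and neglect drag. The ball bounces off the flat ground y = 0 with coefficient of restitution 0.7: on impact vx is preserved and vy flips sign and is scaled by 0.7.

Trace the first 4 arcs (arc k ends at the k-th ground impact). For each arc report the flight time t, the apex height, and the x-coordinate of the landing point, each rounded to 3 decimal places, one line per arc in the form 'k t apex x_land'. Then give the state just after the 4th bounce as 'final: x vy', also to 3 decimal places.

1 5.193 37.448 51.829
2 3.868 18.349 90.434
3 2.708 8.991 117.458
4 1.895 4.406 136.375
final: 136.375 6.508

Arc 1: start y=8.480, vy=23.840 → t=5.193, apex=37.448, x_land=51.829, impact vy=-27.106
  bounce: vy ← 0.7·27.106 = 18.974
Arc 2: start y=0.000, vy=18.974 → t=3.868, apex=18.349, x_land=90.434, impact vy=-18.974
  bounce: vy ← 0.7·18.974 = 13.282
Arc 3: start y=0.000, vy=13.282 → t=2.708, apex=8.991, x_land=117.458, impact vy=-13.282
  bounce: vy ← 0.7·13.282 = 9.297
Arc 4: start y=0.000, vy=9.297 → t=1.895, apex=4.406, x_land=136.375, impact vy=-9.297
  bounce: vy ← 0.7·9.297 = 6.508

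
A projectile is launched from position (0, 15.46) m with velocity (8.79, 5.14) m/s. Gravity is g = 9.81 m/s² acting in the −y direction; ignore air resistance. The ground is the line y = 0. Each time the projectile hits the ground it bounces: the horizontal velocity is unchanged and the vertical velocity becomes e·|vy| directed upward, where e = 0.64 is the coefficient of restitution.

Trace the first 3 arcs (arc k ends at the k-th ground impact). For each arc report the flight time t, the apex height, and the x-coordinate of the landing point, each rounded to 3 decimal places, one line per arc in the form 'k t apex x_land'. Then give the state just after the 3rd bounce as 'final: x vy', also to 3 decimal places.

1 2.375 16.807 20.876
2 2.369 6.884 41.703
3 1.516 2.820 55.032
final: 55.032 4.760

Arc 1: start y=15.460, vy=5.140 → t=2.375, apex=16.807, x_land=20.876, impact vy=-18.159
  bounce: vy ← 0.64·18.159 = 11.622
Arc 2: start y=0.000, vy=11.622 → t=2.369, apex=6.884, x_land=41.703, impact vy=-11.622
  bounce: vy ← 0.64·11.622 = 7.438
Arc 3: start y=0.000, vy=7.438 → t=1.516, apex=2.820, x_land=55.032, impact vy=-7.438
  bounce: vy ← 0.64·7.438 = 4.760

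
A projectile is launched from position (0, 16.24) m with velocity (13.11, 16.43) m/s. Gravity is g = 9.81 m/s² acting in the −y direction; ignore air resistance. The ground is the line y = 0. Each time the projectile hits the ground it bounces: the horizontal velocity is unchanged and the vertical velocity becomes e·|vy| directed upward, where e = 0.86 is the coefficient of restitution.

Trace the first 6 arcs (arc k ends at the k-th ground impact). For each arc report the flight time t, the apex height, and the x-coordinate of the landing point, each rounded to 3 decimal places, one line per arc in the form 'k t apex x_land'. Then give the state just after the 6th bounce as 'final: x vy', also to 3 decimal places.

Arc 1: start y=16.240, vy=16.430 → t=4.148, apex=29.999, x_land=54.378, impact vy=-24.261
  bounce: vy ← 0.86·24.261 = 20.864
Arc 2: start y=0.000, vy=20.864 → t=4.254, apex=22.187, x_land=110.144, impact vy=-20.864
  bounce: vy ← 0.86·20.864 = 17.943
Arc 3: start y=0.000, vy=17.943 → t=3.658, apex=16.410, x_land=158.102, impact vy=-17.943
  bounce: vy ← 0.86·17.943 = 15.431
Arc 4: start y=0.000, vy=15.431 → t=3.146, apex=12.136, x_land=199.345, impact vy=-15.431
  bounce: vy ← 0.86·15.431 = 13.271
Arc 5: start y=0.000, vy=13.271 → t=2.706, apex=8.976, x_land=234.815, impact vy=-13.271
  bounce: vy ← 0.86·13.271 = 11.413
Arc 6: start y=0.000, vy=11.413 → t=2.327, apex=6.639, x_land=265.319, impact vy=-11.413
  bounce: vy ← 0.86·11.413 = 9.815

1 4.148 29.999 54.378
2 4.254 22.187 110.144
3 3.658 16.410 158.102
4 3.146 12.136 199.345
5 2.706 8.976 234.815
6 2.327 6.639 265.319
final: 265.319 9.815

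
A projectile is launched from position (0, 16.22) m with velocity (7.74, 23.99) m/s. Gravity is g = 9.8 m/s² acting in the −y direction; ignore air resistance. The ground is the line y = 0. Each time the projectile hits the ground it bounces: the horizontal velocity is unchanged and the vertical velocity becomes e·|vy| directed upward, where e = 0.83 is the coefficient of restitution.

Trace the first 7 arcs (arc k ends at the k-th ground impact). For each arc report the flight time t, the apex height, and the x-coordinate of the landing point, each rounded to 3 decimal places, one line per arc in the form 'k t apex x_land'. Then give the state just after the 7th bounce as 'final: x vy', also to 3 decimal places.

Arc 1: start y=16.220, vy=23.990 → t=5.498, apex=45.583, x_land=42.554, impact vy=-29.890
  bounce: vy ← 0.83·29.890 = 24.809
Arc 2: start y=0.000, vy=24.809 → t=5.063, apex=31.402, x_land=81.743, impact vy=-24.809
  bounce: vy ← 0.83·24.809 = 20.591
Arc 3: start y=0.000, vy=20.591 → t=4.202, apex=21.633, x_land=114.269, impact vy=-20.591
  bounce: vy ← 0.83·20.591 = 17.091
Arc 4: start y=0.000, vy=17.091 → t=3.488, apex=14.903, x_land=141.265, impact vy=-17.091
  bounce: vy ← 0.83·17.091 = 14.185
Arc 5: start y=0.000, vy=14.185 → t=2.895, apex=10.267, x_land=163.672, impact vy=-14.185
  bounce: vy ← 0.83·14.185 = 11.774
Arc 6: start y=0.000, vy=11.774 → t=2.403, apex=7.073, x_land=182.270, impact vy=-11.774
  bounce: vy ← 0.83·11.774 = 9.772
Arc 7: start y=0.000, vy=9.772 → t=1.994, apex=4.872, x_land=197.707, impact vy=-9.772
  bounce: vy ← 0.83·9.772 = 8.111

1 5.498 45.583 42.554
2 5.063 31.402 81.743
3 4.202 21.633 114.269
4 3.488 14.903 141.265
5 2.895 10.267 163.672
6 2.403 7.073 182.270
7 1.994 4.872 197.707
final: 197.707 8.111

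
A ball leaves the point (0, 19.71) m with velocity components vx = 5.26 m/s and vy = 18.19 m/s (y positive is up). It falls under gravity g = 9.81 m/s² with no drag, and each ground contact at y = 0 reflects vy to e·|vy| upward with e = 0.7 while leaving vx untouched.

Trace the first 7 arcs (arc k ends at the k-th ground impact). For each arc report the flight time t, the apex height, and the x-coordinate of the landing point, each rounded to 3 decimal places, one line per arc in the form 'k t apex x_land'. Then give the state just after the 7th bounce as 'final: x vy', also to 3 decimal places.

Arc 1: start y=19.710, vy=18.190 → t=4.585, apex=36.574, x_land=24.117, impact vy=-26.788
  bounce: vy ← 0.7·26.788 = 18.751
Arc 2: start y=0.000, vy=18.751 → t=3.823, apex=17.921, x_land=44.225, impact vy=-18.751
  bounce: vy ← 0.7·18.751 = 13.126
Arc 3: start y=0.000, vy=13.126 → t=2.676, apex=8.781, x_land=58.301, impact vy=-13.126
  bounce: vy ← 0.7·13.126 = 9.188
Arc 4: start y=0.000, vy=9.188 → t=1.873, apex=4.303, x_land=68.154, impact vy=-9.188
  bounce: vy ← 0.7·9.188 = 6.432
Arc 5: start y=0.000, vy=6.432 → t=1.311, apex=2.108, x_land=75.052, impact vy=-6.432
  bounce: vy ← 0.7·6.432 = 4.502
Arc 6: start y=0.000, vy=4.502 → t=0.918, apex=1.033, x_land=79.880, impact vy=-4.502
  bounce: vy ← 0.7·4.502 = 3.152
Arc 7: start y=0.000, vy=3.152 → t=0.643, apex=0.506, x_land=83.259, impact vy=-3.152
  bounce: vy ← 0.7·3.152 = 2.206

1 4.585 36.574 24.117
2 3.823 17.921 44.225
3 2.676 8.781 58.301
4 1.873 4.303 68.154
5 1.311 2.108 75.052
6 0.918 1.033 79.880
7 0.643 0.506 83.259
final: 83.259 2.206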